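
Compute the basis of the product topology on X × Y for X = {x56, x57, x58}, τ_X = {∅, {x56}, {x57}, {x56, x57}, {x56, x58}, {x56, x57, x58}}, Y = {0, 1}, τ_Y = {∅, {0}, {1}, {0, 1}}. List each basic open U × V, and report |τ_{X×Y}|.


Basis B = {∅ × ∅, {x56} × {0}, {x56} × {1}, {x57} × {0}, {x57} × {1}, {x56} × {0, 1}, {x56, x57} × {0}, {x56, x58} × {0}, {x56, x57} × {1}, {x56, x58} × {1}, {x57} × {0, 1}, {x56, x57, x58} × {0}, {x56, x57, x58} × {1}, {x56, x57} × {0, 1}, {x56, x58} × {0, 1}, {x56, x57, x58} × {0, 1}}; |τ_{X×Y}| = 36.

Enumerate products U × V with U ∈ τ_X, V ∈ τ_Y (deduplicated):
  ∅ × ∅ = {} (∅)
  {x56} × {0} = {(x56,0)}
  {x56} × {1} = {(x56,1)}
  {x57} × {0} = {(x57,0)}
  {x57} × {1} = {(x57,1)}
  {x56} × {0, 1} = {(x56,0), (x56,1)}
  {x56, x57} × {0} = {(x56,0), (x57,0)}
  {x56, x58} × {0} = {(x56,0), (x58,0)}
  {x56, x57} × {1} = {(x56,1), (x57,1)}
  {x56, x58} × {1} = {(x56,1), (x58,1)}
  {x57} × {0, 1} = {(x57,0), (x57,1)}
  {x56, x57, x58} × {0} = {(x56,0), (x57,0), (x58,0)}
  {x56, x57, x58} × {1} = {(x56,1), (x57,1), (x58,1)}
  {x56, x57} × {0, 1} = {(x56,0), (x56,1), (x57,0), (x57,1)}
  {x56, x58} × {0, 1} = {(x56,0), (x56,1), (x58,0), (x58,1)}
  {x56, x57, x58} × {0, 1} = {(x56,0), (x56,1), (x57,0), (x57,1), (x58,0), (x58,1)}
These 16 distinct sets form the basis B.
Close under arbitrary unions to get τ_{X×Y}; counting gives |τ_{X×Y}| = 36.


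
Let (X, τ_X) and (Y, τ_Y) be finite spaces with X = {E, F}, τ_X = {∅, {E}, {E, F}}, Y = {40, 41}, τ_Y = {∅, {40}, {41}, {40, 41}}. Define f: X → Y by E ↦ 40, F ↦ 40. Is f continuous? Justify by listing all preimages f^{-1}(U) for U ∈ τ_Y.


f IS continuous.

Compute f^{-1}(U) for each U ∈ τ_Y:
  U = ∅: f^{-1}(U) = ∅ ∈ τ_X ✓.
  U = {40}: f^{-1}(U) = {E, F} ∈ τ_X ✓.
  U = {41}: f^{-1}(U) = ∅ ∈ τ_X ✓.
  U = {40, 41}: f^{-1}(U) = {E, F} ∈ τ_X ✓.
Every preimage lies in τ_X, so f IS continuous.


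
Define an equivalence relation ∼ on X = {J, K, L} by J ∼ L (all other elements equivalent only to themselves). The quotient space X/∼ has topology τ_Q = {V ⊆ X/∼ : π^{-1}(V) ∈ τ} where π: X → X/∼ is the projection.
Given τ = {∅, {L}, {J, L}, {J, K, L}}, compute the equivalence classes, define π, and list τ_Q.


X/∼ = {[J=L], [K]}; |τ_Q| = 3.

Equivalence classes: [J=L], [K].
Quotient map π: X → X/∼ sends J ↦ [J=L], K ↦ [K], L ↦ [J=L].
For each subset V ⊆ X/∼, compute π^{-1}(V) ⊆ X and check whether π^{-1}(V) ∈ τ. V is open in τ_Q iff π^{-1}(V) ∈ τ.
  V = {}: π^{-1}(V) = ∅ ∈ τ ✓.
  V = {[J=L]}: π^{-1}(V) = {J, L} ∈ τ ✓.
  V = {[K]}: π^{-1}(V) = {K} ∉ τ ✗.
  V = {[J=L], [K]}: π^{-1}(V) = {J, K, L} ∈ τ ✓.
Open sets in the quotient: τ_Q = {{}, {[J=L]}, {[J=L], [K]}} (3 elements).


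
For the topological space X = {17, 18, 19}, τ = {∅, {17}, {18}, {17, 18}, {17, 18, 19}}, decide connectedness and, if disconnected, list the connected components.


(X, τ) is connected.

Find clopen sets (U ∈ τ with X ∖ U ∈ τ):
  U = ∅, X ∖ U = {17, 18, 19} — both open, so U is clopen.
  U = {17, 18, 19}, X ∖ U = ∅ — both open, so U is clopen.
Only trivial clopens (∅ and X) exist, so (X, τ) is connected.
Compute connected components by grouping points that agree on all clopens:
  component: {17, 18, 19}


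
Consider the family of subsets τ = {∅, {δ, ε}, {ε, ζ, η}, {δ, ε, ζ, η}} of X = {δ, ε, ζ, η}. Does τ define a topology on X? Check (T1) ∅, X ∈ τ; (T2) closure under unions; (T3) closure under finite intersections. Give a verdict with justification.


τ is NOT a topology on X.

Axiom (T1): ∅ ∈ τ? Yes; X ∈ τ? Yes.
Axiom (T2/T3): check pairwise unions and intersections of members of τ.
Counterexample for (T3): {δ, ε} ∩ {ε, ζ, η} = {ε} ∉ τ. Therefore τ is NOT a topology.


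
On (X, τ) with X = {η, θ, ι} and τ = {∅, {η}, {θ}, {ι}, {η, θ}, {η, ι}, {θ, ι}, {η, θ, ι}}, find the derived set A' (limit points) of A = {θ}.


A' = ∅

For each x ∈ X, list the open sets U ∈ τ with x ∈ U, then check whether U ∩ (A ∖ {x}) ≠ ∅ for every such U.
  x = η: open {η} ∋ x has {η} ∩ (A ∖ {η}) = ∅, so x is NOT a limit point.
  x = θ: open {θ} ∋ x has {θ} ∩ (A ∖ {θ}) = ∅, so x is NOT a limit point.
  x = ι: open {ι} ∋ x has {ι} ∩ (A ∖ {ι}) = ∅, so x is NOT a limit point.
Collecting: A' = ∅.


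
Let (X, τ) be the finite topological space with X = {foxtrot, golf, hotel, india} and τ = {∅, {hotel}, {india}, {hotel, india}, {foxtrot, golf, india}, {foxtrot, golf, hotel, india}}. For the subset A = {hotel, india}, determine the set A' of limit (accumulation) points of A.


A' = {foxtrot, golf}

For each x ∈ X, list the open sets U ∈ τ with x ∈ U, then check whether U ∩ (A ∖ {x}) ≠ ∅ for every such U.
  x = foxtrot: opens ∋ x are {foxtrot, golf, india}, {foxtrot, golf, hotel, india}; each meets A ∖ {foxtrot}, so x IS a limit point.
  x = golf: opens ∋ x are {foxtrot, golf, india}, {foxtrot, golf, hotel, india}; each meets A ∖ {golf}, so x IS a limit point.
  x = hotel: open {hotel} ∋ x has {hotel} ∩ (A ∖ {hotel}) = ∅, so x is NOT a limit point.
  x = india: open {india} ∋ x has {india} ∩ (A ∖ {india}) = ∅, so x is NOT a limit point.
Collecting: A' = {foxtrot, golf}.


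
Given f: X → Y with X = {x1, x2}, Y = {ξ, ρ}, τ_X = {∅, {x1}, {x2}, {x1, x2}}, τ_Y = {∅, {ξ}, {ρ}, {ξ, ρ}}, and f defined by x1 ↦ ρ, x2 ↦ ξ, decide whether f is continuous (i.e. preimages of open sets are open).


f IS continuous.

Compute f^{-1}(U) for each U ∈ τ_Y:
  U = ∅: f^{-1}(U) = ∅ ∈ τ_X ✓.
  U = {ξ}: f^{-1}(U) = {x2} ∈ τ_X ✓.
  U = {ρ}: f^{-1}(U) = {x1} ∈ τ_X ✓.
  U = {ξ, ρ}: f^{-1}(U) = {x1, x2} ∈ τ_X ✓.
Every preimage lies in τ_X, so f IS continuous.


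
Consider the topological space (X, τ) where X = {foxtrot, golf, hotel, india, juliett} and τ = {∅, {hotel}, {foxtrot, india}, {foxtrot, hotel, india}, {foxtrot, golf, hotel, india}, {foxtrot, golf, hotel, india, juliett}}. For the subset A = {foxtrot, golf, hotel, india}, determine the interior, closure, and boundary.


int(A) = {foxtrot, golf, hotel, india}, cl(A) = {foxtrot, golf, hotel, india, juliett}, ∂A = {juliett}.

Closed sets in (X, τ) are complements of opens:
  closed(X, τ) = {∅, {juliett}, {golf, juliett}, {golf, hotel, juliett}, {foxtrot, golf, india, juliett}, {foxtrot, golf, hotel, india, juliett}}.
int(A) = ⋃ {U ∈ τ : U ⊆ A}. Opens contained in A: ∅, {hotel}, {foxtrot, india}, {foxtrot, hotel, india}, {foxtrot, golf, hotel, india}.
Taking the union of these: int(A) = {foxtrot, golf, hotel, india}.
cl(A) = ⋂ {C closed : A ⊆ C}. Closed sets containing A: {foxtrot, golf, hotel, india, juliett}.
Intersecting these: cl(A) = {foxtrot, golf, hotel, india, juliett}.
∂A = cl(A) ∖ int(A) = {foxtrot, golf, hotel, india, juliett} ∖ {foxtrot, golf, hotel, india} = {juliett}.


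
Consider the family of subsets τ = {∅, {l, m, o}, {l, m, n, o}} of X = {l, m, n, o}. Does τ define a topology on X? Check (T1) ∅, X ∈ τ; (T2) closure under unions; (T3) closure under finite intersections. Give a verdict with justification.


τ IS a topology on X.

Axiom (T1): ∅ ∈ τ? Yes; X ∈ τ? Yes.
Axiom (T2/T3): check pairwise unions and intersections of members of τ.
All pairwise intersections and unions checked — each lies in τ. Therefore τ satisfies (T1), (T2), (T3): it IS a topology on X.


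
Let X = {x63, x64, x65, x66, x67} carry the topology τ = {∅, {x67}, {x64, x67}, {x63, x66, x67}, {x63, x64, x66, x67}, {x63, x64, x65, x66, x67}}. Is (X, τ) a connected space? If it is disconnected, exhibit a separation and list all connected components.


(X, τ) is connected.

Find clopen sets (U ∈ τ with X ∖ U ∈ τ):
  U = ∅, X ∖ U = {x63, x64, x65, x66, x67} — both open, so U is clopen.
  U = {x63, x64, x65, x66, x67}, X ∖ U = ∅ — both open, so U is clopen.
Only trivial clopens (∅ and X) exist, so (X, τ) is connected.
Compute connected components by grouping points that agree on all clopens:
  component: {x63, x64, x65, x66, x67}


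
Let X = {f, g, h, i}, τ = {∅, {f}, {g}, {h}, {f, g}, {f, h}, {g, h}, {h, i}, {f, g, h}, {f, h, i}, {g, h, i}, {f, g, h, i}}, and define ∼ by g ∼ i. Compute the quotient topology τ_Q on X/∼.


X/∼ = {[f], [g=i], [h]}; |τ_Q| = 6.

Equivalence classes: [f], [g=i], [h].
Quotient map π: X → X/∼ sends f ↦ [f], g ↦ [g=i], h ↦ [h], i ↦ [g=i].
For each subset V ⊆ X/∼, compute π^{-1}(V) ⊆ X and check whether π^{-1}(V) ∈ τ. V is open in τ_Q iff π^{-1}(V) ∈ τ.
  V = {}: π^{-1}(V) = ∅ ∈ τ ✓.
  V = {[f]}: π^{-1}(V) = {f} ∈ τ ✓.
  V = {[g=i]}: π^{-1}(V) = {g, i} ∉ τ ✗.
  V = {[f], [g=i]}: π^{-1}(V) = {f, g, i} ∉ τ ✗.
  V = {[h]}: π^{-1}(V) = {h} ∈ τ ✓.
  V = {[f], [h]}: π^{-1}(V) = {f, h} ∈ τ ✓.
  V = {[g=i], [h]}: π^{-1}(V) = {g, h, i} ∈ τ ✓.
  V = {[f], [g=i], [h]}: π^{-1}(V) = {f, g, h, i} ∈ τ ✓.
Open sets in the quotient: τ_Q = {{}, {[f]}, {[h]}, {[f], [h]}, {[g=i], [h]}, {[f], [g=i], [h]}} (6 elements).


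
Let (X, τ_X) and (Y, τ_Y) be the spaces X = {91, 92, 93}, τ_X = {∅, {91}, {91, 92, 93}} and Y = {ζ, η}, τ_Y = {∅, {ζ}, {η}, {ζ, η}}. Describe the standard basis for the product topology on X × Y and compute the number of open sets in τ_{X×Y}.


Basis B = {∅ × ∅, {91} × {ζ}, {91} × {η}, {91} × {ζ, η}, {91, 92, 93} × {ζ}, {91, 92, 93} × {η}, {91, 92, 93} × {ζ, η}}; |τ_{X×Y}| = 9.

Enumerate products U × V with U ∈ τ_X, V ∈ τ_Y (deduplicated):
  ∅ × ∅ = {} (∅)
  {91} × {ζ} = {(91,ζ)}
  {91} × {η} = {(91,η)}
  {91} × {ζ, η} = {(91,ζ), (91,η)}
  {91, 92, 93} × {ζ} = {(91,ζ), (92,ζ), (93,ζ)}
  {91, 92, 93} × {η} = {(91,η), (92,η), (93,η)}
  {91, 92, 93} × {ζ, η} = {(91,ζ), (91,η), (92,ζ), (92,η), (93,ζ), (93,η)}
These 7 distinct sets form the basis B.
Close under arbitrary unions to get τ_{X×Y}; counting gives |τ_{X×Y}| = 9.


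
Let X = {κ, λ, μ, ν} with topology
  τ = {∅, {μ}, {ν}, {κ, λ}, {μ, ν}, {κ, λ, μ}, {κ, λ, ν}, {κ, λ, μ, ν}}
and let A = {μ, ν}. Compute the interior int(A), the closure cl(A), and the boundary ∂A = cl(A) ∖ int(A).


int(A) = {μ, ν}, cl(A) = {μ, ν}, ∂A = ∅.

Closed sets in (X, τ) are complements of opens:
  closed(X, τ) = {∅, {μ}, {ν}, {κ, λ}, {μ, ν}, {κ, λ, μ}, {κ, λ, ν}, {κ, λ, μ, ν}}.
int(A) = ⋃ {U ∈ τ : U ⊆ A}. Opens contained in A: ∅, {μ}, {ν}, {μ, ν}.
Taking the union of these: int(A) = {μ, ν}.
cl(A) = ⋂ {C closed : A ⊆ C}. Closed sets containing A: {μ, ν}, {κ, λ, μ, ν}.
Intersecting these: cl(A) = {μ, ν}.
∂A = cl(A) ∖ int(A) = {μ, ν} ∖ {μ, ν} = ∅.


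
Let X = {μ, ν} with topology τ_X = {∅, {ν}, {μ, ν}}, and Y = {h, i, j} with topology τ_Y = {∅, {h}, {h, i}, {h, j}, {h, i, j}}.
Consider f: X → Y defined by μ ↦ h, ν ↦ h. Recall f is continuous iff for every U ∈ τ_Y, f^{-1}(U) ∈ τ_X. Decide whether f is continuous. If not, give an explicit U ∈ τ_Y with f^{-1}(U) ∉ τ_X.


f IS continuous.

Compute f^{-1}(U) for each U ∈ τ_Y:
  U = ∅: f^{-1}(U) = ∅ ∈ τ_X ✓.
  U = {h}: f^{-1}(U) = {μ, ν} ∈ τ_X ✓.
  U = {h, i}: f^{-1}(U) = {μ, ν} ∈ τ_X ✓.
  U = {h, j}: f^{-1}(U) = {μ, ν} ∈ τ_X ✓.
  U = {h, i, j}: f^{-1}(U) = {μ, ν} ∈ τ_X ✓.
Every preimage lies in τ_X, so f IS continuous.


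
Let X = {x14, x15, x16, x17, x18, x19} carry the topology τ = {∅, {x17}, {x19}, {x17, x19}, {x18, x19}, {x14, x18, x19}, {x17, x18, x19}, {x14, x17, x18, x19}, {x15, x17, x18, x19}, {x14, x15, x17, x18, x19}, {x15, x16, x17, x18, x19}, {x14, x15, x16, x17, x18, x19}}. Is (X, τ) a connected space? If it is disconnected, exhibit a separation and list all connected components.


(X, τ) is connected.

Find clopen sets (U ∈ τ with X ∖ U ∈ τ):
  U = ∅, X ∖ U = {x14, x15, x16, x17, x18, x19} — both open, so U is clopen.
  U = {x14, x15, x16, x17, x18, x19}, X ∖ U = ∅ — both open, so U is clopen.
Only trivial clopens (∅ and X) exist, so (X, τ) is connected.
Compute connected components by grouping points that agree on all clopens:
  component: {x14, x15, x16, x17, x18, x19}


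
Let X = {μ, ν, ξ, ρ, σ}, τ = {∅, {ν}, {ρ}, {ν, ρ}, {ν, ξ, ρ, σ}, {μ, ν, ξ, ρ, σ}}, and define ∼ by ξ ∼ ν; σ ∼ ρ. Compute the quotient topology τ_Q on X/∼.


X/∼ = {[μ], [ν=ξ], [ρ=σ]}; |τ_Q| = 3.

Equivalence classes: [μ], [ν=ξ], [ρ=σ].
Quotient map π: X → X/∼ sends μ ↦ [μ], ν ↦ [ν=ξ], ξ ↦ [ν=ξ], ρ ↦ [ρ=σ], σ ↦ [ρ=σ].
For each subset V ⊆ X/∼, compute π^{-1}(V) ⊆ X and check whether π^{-1}(V) ∈ τ. V is open in τ_Q iff π^{-1}(V) ∈ τ.
  V = {}: π^{-1}(V) = ∅ ∈ τ ✓.
  V = {[μ]}: π^{-1}(V) = {μ} ∉ τ ✗.
  V = {[ν=ξ]}: π^{-1}(V) = {ν, ξ} ∉ τ ✗.
  V = {[μ], [ν=ξ]}: π^{-1}(V) = {μ, ν, ξ} ∉ τ ✗.
  V = {[ρ=σ]}: π^{-1}(V) = {ρ, σ} ∉ τ ✗.
  V = {[μ], [ρ=σ]}: π^{-1}(V) = {μ, ρ, σ} ∉ τ ✗.
  V = {[ν=ξ], [ρ=σ]}: π^{-1}(V) = {ν, ξ, ρ, σ} ∈ τ ✓.
  V = {[μ], [ν=ξ], [ρ=σ]}: π^{-1}(V) = {μ, ν, ξ, ρ, σ} ∈ τ ✓.
Open sets in the quotient: τ_Q = {{}, {[ν=ξ], [ρ=σ]}, {[μ], [ν=ξ], [ρ=σ]}} (3 elements).


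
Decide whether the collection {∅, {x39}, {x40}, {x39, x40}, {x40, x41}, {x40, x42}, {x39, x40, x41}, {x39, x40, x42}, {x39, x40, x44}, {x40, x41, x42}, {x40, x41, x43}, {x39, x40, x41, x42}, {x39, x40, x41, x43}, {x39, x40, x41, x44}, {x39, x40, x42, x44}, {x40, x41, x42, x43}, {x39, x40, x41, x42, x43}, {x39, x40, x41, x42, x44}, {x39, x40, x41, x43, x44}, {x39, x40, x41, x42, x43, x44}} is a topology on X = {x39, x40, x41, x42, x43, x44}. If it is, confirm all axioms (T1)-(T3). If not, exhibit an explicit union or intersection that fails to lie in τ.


τ IS a topology on X.

Axiom (T1): ∅ ∈ τ? Yes; X ∈ τ? Yes.
Axiom (T2/T3): check pairwise unions and intersections of members of τ.
All pairwise intersections and unions checked — each lies in τ. Therefore τ satisfies (T1), (T2), (T3): it IS a topology on X.


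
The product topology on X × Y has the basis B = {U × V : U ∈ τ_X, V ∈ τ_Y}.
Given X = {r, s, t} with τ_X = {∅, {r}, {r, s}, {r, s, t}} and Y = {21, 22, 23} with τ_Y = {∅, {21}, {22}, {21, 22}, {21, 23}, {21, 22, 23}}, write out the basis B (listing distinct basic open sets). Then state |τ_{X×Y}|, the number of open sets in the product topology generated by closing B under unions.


Basis B = {∅ × ∅, {r} × {21}, {r} × {22}, {r} × {21, 22}, {r} × {21, 23}, {r, s} × {21}, {r, s} × {22}, {r} × {21, 22, 23}, {r, s, t} × {21}, {r, s, t} × {22}, {r, s} × {21, 22}, {r, s} × {21, 23}, {r, s} × {21, 22, 23}, {r, s, t} × {21, 22}, {r, s, t} × {21, 23}, {r, s, t} × {21, 22, 23}}; |τ_{X×Y}| = 40.

Enumerate products U × V with U ∈ τ_X, V ∈ τ_Y (deduplicated):
  ∅ × ∅ = {} (∅)
  {r} × {21} = {(r,21)}
  {r} × {22} = {(r,22)}
  {r} × {21, 22} = {(r,21), (r,22)}
  {r} × {21, 23} = {(r,21), (r,23)}
  {r, s} × {21} = {(r,21), (s,21)}
  {r, s} × {22} = {(r,22), (s,22)}
  {r} × {21, 22, 23} = {(r,21), (r,22), (r,23)}
  {r, s, t} × {21} = {(r,21), (s,21), (t,21)}
  {r, s, t} × {22} = {(r,22), (s,22), (t,22)}
  {r, s} × {21, 22} = {(r,21), (r,22), (s,21), (s,22)}
  {r, s} × {21, 23} = {(r,21), (r,23), (s,21), (s,23)}
  {r, s} × {21, 22, 23} = {(r,21), (r,22), (r,23), (s,21), (s,22), (s,23)}
  {r, s, t} × {21, 22} = {(r,21), (r,22), (s,21), (s,22), (t,21), (t,22)}
  {r, s, t} × {21, 23} = {(r,21), (r,23), (s,21), (s,23), (t,21), (t,23)}
  {r, s, t} × {21, 22, 23} = {(r,21), (r,22), (r,23), (s,21), (s,22), (s,23), (t,21), (t,22), (t,23)}
These 16 distinct sets form the basis B.
Close under arbitrary unions to get τ_{X×Y}; counting gives |τ_{X×Y}| = 40.


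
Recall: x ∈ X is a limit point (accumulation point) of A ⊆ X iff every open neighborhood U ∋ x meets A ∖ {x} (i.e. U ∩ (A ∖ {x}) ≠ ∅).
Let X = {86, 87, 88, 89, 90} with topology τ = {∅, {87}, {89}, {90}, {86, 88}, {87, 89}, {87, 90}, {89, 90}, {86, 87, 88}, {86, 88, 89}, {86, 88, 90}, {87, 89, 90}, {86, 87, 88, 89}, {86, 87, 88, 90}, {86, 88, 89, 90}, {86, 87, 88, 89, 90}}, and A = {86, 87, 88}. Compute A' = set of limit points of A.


A' = {86, 88}

For each x ∈ X, list the open sets U ∈ τ with x ∈ U, then check whether U ∩ (A ∖ {x}) ≠ ∅ for every such U.
  x = 86: opens ∋ x are {86, 88}, {86, 87, 88}, {86, 88, 89}, {86, 88, 90}, {86, 87, 88, 89}, {86, 87, 88, 90}, {86, 88, 89, 90}, {86, 87, 88, 89, 90}; each meets A ∖ {86}, so x IS a limit point.
  x = 87: open {87} ∋ x has {87} ∩ (A ∖ {87}) = ∅, so x is NOT a limit point.
  x = 88: opens ∋ x are {86, 88}, {86, 87, 88}, {86, 88, 89}, {86, 88, 90}, {86, 87, 88, 89}, {86, 87, 88, 90}, {86, 88, 89, 90}, {86, 87, 88, 89, 90}; each meets A ∖ {88}, so x IS a limit point.
  x = 89: open {89} ∋ x has {89} ∩ (A ∖ {89}) = ∅, so x is NOT a limit point.
  x = 90: open {90} ∋ x has {90} ∩ (A ∖ {90}) = ∅, so x is NOT a limit point.
Collecting: A' = {86, 88}.


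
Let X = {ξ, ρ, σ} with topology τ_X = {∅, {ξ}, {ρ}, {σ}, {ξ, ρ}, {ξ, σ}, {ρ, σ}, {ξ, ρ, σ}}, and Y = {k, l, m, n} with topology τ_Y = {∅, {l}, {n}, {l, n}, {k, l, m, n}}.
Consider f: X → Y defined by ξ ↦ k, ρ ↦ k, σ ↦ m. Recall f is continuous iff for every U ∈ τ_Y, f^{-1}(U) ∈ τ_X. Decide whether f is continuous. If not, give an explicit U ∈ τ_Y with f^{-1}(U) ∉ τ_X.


f IS continuous.

Compute f^{-1}(U) for each U ∈ τ_Y:
  U = ∅: f^{-1}(U) = ∅ ∈ τ_X ✓.
  U = {l}: f^{-1}(U) = ∅ ∈ τ_X ✓.
  U = {n}: f^{-1}(U) = ∅ ∈ τ_X ✓.
  U = {l, n}: f^{-1}(U) = ∅ ∈ τ_X ✓.
  U = {k, l, m, n}: f^{-1}(U) = {ξ, ρ, σ} ∈ τ_X ✓.
Every preimage lies in τ_X, so f IS continuous.


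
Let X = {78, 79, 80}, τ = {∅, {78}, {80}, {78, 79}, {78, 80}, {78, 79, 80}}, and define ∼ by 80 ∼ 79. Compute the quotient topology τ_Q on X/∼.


X/∼ = {[78], [79=80]}; |τ_Q| = 3.

Equivalence classes: [78], [79=80].
Quotient map π: X → X/∼ sends 78 ↦ [78], 79 ↦ [79=80], 80 ↦ [79=80].
For each subset V ⊆ X/∼, compute π^{-1}(V) ⊆ X and check whether π^{-1}(V) ∈ τ. V is open in τ_Q iff π^{-1}(V) ∈ τ.
  V = {}: π^{-1}(V) = ∅ ∈ τ ✓.
  V = {[78]}: π^{-1}(V) = {78} ∈ τ ✓.
  V = {[79=80]}: π^{-1}(V) = {79, 80} ∉ τ ✗.
  V = {[78], [79=80]}: π^{-1}(V) = {78, 79, 80} ∈ τ ✓.
Open sets in the quotient: τ_Q = {{}, {[78]}, {[78], [79=80]}} (3 elements).


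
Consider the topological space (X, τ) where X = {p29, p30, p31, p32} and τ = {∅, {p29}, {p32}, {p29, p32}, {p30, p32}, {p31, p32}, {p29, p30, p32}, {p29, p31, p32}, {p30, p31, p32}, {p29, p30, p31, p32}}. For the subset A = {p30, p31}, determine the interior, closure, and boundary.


int(A) = ∅, cl(A) = {p30, p31}, ∂A = {p30, p31}.

Closed sets in (X, τ) are complements of opens:
  closed(X, τ) = {∅, {p29}, {p30}, {p31}, {p29, p30}, {p29, p31}, {p30, p31}, {p29, p30, p31}, {p30, p31, p32}, {p29, p30, p31, p32}}.
int(A) = ⋃ {U ∈ τ : U ⊆ A}. Opens contained in A: ∅.
Taking the union of these: int(A) = ∅.
cl(A) = ⋂ {C closed : A ⊆ C}. Closed sets containing A: {p30, p31}, {p29, p30, p31}, {p30, p31, p32}, {p29, p30, p31, p32}.
Intersecting these: cl(A) = {p30, p31}.
∂A = cl(A) ∖ int(A) = {p30, p31} ∖ ∅ = {p30, p31}.


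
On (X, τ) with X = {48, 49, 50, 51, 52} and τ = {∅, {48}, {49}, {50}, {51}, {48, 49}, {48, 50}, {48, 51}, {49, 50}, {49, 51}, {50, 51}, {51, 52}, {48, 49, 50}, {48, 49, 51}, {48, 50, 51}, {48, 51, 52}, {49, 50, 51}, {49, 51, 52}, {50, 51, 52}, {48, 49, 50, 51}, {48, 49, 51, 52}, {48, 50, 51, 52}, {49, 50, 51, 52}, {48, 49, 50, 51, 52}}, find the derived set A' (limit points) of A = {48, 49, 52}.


A' = ∅

For each x ∈ X, list the open sets U ∈ τ with x ∈ U, then check whether U ∩ (A ∖ {x}) ≠ ∅ for every such U.
  x = 48: open {48} ∋ x has {48} ∩ (A ∖ {48}) = ∅, so x is NOT a limit point.
  x = 49: open {49} ∋ x has {49} ∩ (A ∖ {49}) = ∅, so x is NOT a limit point.
  x = 50: open {50} ∋ x has {50} ∩ (A ∖ {50}) = ∅, so x is NOT a limit point.
  x = 51: open {51} ∋ x has {51} ∩ (A ∖ {51}) = ∅, so x is NOT a limit point.
  x = 52: open {51, 52} ∋ x has {51, 52} ∩ (A ∖ {52}) = ∅, so x is NOT a limit point.
Collecting: A' = ∅.


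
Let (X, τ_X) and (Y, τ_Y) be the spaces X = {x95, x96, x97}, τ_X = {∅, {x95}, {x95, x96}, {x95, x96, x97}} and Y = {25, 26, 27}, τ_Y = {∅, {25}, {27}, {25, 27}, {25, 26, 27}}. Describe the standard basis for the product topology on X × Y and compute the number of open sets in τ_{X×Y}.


Basis B = {∅ × ∅, {x95} × {25}, {x95} × {27}, {x95} × {25, 27}, {x95, x96} × {25}, {x95, x96} × {27}, {x95} × {25, 26, 27}, {x95, x96, x97} × {25}, {x95, x96, x97} × {27}, {x95, x96} × {25, 27}, {x95, x96} × {25, 26, 27}, {x95, x96, x97} × {25, 27}, {x95, x96, x97} × {25, 26, 27}}; |τ_{X×Y}| = 30.

Enumerate products U × V with U ∈ τ_X, V ∈ τ_Y (deduplicated):
  ∅ × ∅ = {} (∅)
  {x95} × {25} = {(x95,25)}
  {x95} × {27} = {(x95,27)}
  {x95} × {25, 27} = {(x95,25), (x95,27)}
  {x95, x96} × {25} = {(x95,25), (x96,25)}
  {x95, x96} × {27} = {(x95,27), (x96,27)}
  {x95} × {25, 26, 27} = {(x95,25), (x95,26), (x95,27)}
  {x95, x96, x97} × {25} = {(x95,25), (x96,25), (x97,25)}
  {x95, x96, x97} × {27} = {(x95,27), (x96,27), (x97,27)}
  {x95, x96} × {25, 27} = {(x95,25), (x95,27), (x96,25), (x96,27)}
  {x95, x96} × {25, 26, 27} = {(x95,25), (x95,26), (x95,27), (x96,25), (x96,26), (x96,27)}
  {x95, x96, x97} × {25, 27} = {(x95,25), (x95,27), (x96,25), (x96,27), (x97,25), (x97,27)}
  {x95, x96, x97} × {25, 26, 27} = {(x95,25), (x95,26), (x95,27), (x96,25), (x96,26), (x96,27), (x97,25), (x97,26), (x97,27)}
These 13 distinct sets form the basis B.
Close under arbitrary unions to get τ_{X×Y}; counting gives |τ_{X×Y}| = 30.


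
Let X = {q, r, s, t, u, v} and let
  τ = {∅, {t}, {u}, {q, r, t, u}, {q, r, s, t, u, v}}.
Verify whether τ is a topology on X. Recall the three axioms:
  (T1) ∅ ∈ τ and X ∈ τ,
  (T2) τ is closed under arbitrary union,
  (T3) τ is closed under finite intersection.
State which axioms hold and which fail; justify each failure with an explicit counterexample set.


τ is NOT a topology on X.

Axiom (T1): ∅ ∈ τ? Yes; X ∈ τ? Yes.
Axiom (T2/T3): check pairwise unions and intersections of members of τ.
Counterexample for (T2): {t} ∪ {u} = {t, u} ∉ τ. Therefore τ is NOT a topology.


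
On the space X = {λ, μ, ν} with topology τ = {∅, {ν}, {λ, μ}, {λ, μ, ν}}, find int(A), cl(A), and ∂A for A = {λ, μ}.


int(A) = {λ, μ}, cl(A) = {λ, μ}, ∂A = ∅.

Closed sets in (X, τ) are complements of opens:
  closed(X, τ) = {∅, {ν}, {λ, μ}, {λ, μ, ν}}.
int(A) = ⋃ {U ∈ τ : U ⊆ A}. Opens contained in A: ∅, {λ, μ}.
Taking the union of these: int(A) = {λ, μ}.
cl(A) = ⋂ {C closed : A ⊆ C}. Closed sets containing A: {λ, μ}, {λ, μ, ν}.
Intersecting these: cl(A) = {λ, μ}.
∂A = cl(A) ∖ int(A) = {λ, μ} ∖ {λ, μ} = ∅.


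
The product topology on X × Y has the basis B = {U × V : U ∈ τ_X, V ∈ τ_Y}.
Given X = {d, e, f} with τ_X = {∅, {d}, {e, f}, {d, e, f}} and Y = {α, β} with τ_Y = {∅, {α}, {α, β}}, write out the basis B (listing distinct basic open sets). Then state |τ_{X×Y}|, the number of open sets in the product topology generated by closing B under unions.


Basis B = {∅ × ∅, {d} × {α}, {d} × {α, β}, {e, f} × {α}, {d, e, f} × {α}, {e, f} × {α, β}, {d, e, f} × {α, β}}; |τ_{X×Y}| = 9.

Enumerate products U × V with U ∈ τ_X, V ∈ τ_Y (deduplicated):
  ∅ × ∅ = {} (∅)
  {d} × {α} = {(d,α)}
  {d} × {α, β} = {(d,α), (d,β)}
  {e, f} × {α} = {(e,α), (f,α)}
  {d, e, f} × {α} = {(d,α), (e,α), (f,α)}
  {e, f} × {α, β} = {(e,α), (e,β), (f,α), (f,β)}
  {d, e, f} × {α, β} = {(d,α), (d,β), (e,α), (e,β), (f,α), (f,β)}
These 7 distinct sets form the basis B.
Close under arbitrary unions to get τ_{X×Y}; counting gives |τ_{X×Y}| = 9.


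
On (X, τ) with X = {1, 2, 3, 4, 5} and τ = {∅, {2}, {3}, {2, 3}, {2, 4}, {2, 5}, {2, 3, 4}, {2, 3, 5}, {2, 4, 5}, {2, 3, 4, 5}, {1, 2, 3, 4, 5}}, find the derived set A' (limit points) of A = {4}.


A' = {1}

For each x ∈ X, list the open sets U ∈ τ with x ∈ U, then check whether U ∩ (A ∖ {x}) ≠ ∅ for every such U.
  x = 1: opens ∋ x are {1, 2, 3, 4, 5}; each meets A ∖ {1}, so x IS a limit point.
  x = 2: open {2} ∋ x has {2} ∩ (A ∖ {2}) = ∅, so x is NOT a limit point.
  x = 3: open {3} ∋ x has {3} ∩ (A ∖ {3}) = ∅, so x is NOT a limit point.
  x = 4: open {2, 4} ∋ x has {2, 4} ∩ (A ∖ {4}) = ∅, so x is NOT a limit point.
  x = 5: open {2, 5} ∋ x has {2, 5} ∩ (A ∖ {5}) = ∅, so x is NOT a limit point.
Collecting: A' = {1}.


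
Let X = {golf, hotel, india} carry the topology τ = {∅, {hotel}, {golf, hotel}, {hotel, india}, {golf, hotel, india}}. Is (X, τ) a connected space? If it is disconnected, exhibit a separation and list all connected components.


(X, τ) is connected.

Find clopen sets (U ∈ τ with X ∖ U ∈ τ):
  U = ∅, X ∖ U = {golf, hotel, india} — both open, so U is clopen.
  U = {golf, hotel, india}, X ∖ U = ∅ — both open, so U is clopen.
Only trivial clopens (∅ and X) exist, so (X, τ) is connected.
Compute connected components by grouping points that agree on all clopens:
  component: {golf, hotel, india}


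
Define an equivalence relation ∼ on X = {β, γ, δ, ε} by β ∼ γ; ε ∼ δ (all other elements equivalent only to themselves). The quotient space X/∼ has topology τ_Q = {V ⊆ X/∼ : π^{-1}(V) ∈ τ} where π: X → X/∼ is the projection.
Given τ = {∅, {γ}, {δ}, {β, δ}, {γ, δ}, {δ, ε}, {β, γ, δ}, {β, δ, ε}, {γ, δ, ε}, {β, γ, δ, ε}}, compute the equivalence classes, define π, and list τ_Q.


X/∼ = {[β=γ], [δ=ε]}; |τ_Q| = 3.

Equivalence classes: [β=γ], [δ=ε].
Quotient map π: X → X/∼ sends β ↦ [β=γ], γ ↦ [β=γ], δ ↦ [δ=ε], ε ↦ [δ=ε].
For each subset V ⊆ X/∼, compute π^{-1}(V) ⊆ X and check whether π^{-1}(V) ∈ τ. V is open in τ_Q iff π^{-1}(V) ∈ τ.
  V = {}: π^{-1}(V) = ∅ ∈ τ ✓.
  V = {[β=γ]}: π^{-1}(V) = {β, γ} ∉ τ ✗.
  V = {[δ=ε]}: π^{-1}(V) = {δ, ε} ∈ τ ✓.
  V = {[β=γ], [δ=ε]}: π^{-1}(V) = {β, γ, δ, ε} ∈ τ ✓.
Open sets in the quotient: τ_Q = {{}, {[δ=ε]}, {[β=γ], [δ=ε]}} (3 elements).


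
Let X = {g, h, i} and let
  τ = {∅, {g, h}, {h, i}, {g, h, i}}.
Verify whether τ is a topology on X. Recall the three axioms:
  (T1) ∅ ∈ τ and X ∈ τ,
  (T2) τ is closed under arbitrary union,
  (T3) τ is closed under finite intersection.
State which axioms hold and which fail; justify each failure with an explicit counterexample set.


τ is NOT a topology on X.

Axiom (T1): ∅ ∈ τ? Yes; X ∈ τ? Yes.
Axiom (T2/T3): check pairwise unions and intersections of members of τ.
Counterexample for (T3): {g, h} ∩ {h, i} = {h} ∉ τ. Therefore τ is NOT a topology.


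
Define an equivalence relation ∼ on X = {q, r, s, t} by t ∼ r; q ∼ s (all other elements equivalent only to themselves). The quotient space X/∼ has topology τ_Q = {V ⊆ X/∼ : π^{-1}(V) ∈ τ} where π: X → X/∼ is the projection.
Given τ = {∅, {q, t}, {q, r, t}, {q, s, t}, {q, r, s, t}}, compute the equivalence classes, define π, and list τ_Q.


X/∼ = {[q=s], [r=t]}; |τ_Q| = 2.

Equivalence classes: [q=s], [r=t].
Quotient map π: X → X/∼ sends q ↦ [q=s], r ↦ [r=t], s ↦ [q=s], t ↦ [r=t].
For each subset V ⊆ X/∼, compute π^{-1}(V) ⊆ X and check whether π^{-1}(V) ∈ τ. V is open in τ_Q iff π^{-1}(V) ∈ τ.
  V = {}: π^{-1}(V) = ∅ ∈ τ ✓.
  V = {[q=s]}: π^{-1}(V) = {q, s} ∉ τ ✗.
  V = {[r=t]}: π^{-1}(V) = {r, t} ∉ τ ✗.
  V = {[q=s], [r=t]}: π^{-1}(V) = {q, r, s, t} ∈ τ ✓.
Open sets in the quotient: τ_Q = {{}, {[q=s], [r=t]}} (2 elements).


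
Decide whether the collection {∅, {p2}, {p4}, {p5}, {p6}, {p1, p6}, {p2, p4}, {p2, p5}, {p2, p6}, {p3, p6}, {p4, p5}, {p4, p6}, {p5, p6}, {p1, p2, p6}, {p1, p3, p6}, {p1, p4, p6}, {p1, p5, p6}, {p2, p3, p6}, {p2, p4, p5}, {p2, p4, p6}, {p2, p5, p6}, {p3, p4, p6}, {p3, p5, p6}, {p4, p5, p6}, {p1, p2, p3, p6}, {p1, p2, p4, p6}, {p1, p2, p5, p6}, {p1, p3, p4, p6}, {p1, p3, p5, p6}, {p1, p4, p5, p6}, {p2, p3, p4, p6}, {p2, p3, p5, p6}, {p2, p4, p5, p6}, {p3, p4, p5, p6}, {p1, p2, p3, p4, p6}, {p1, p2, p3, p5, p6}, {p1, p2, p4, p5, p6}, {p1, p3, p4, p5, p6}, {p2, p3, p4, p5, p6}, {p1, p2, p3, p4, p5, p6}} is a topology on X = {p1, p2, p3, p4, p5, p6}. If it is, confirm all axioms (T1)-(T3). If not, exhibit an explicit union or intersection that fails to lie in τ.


τ IS a topology on X.

Axiom (T1): ∅ ∈ τ? Yes; X ∈ τ? Yes.
Axiom (T2/T3): check pairwise unions and intersections of members of τ.
All pairwise intersections and unions checked — each lies in τ. Therefore τ satisfies (T1), (T2), (T3): it IS a topology on X.


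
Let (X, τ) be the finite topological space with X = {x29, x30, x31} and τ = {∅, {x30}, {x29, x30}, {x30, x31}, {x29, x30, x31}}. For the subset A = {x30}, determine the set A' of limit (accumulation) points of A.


A' = {x29, x31}

For each x ∈ X, list the open sets U ∈ τ with x ∈ U, then check whether U ∩ (A ∖ {x}) ≠ ∅ for every such U.
  x = x29: opens ∋ x are {x29, x30}, {x29, x30, x31}; each meets A ∖ {x29}, so x IS a limit point.
  x = x30: open {x30} ∋ x has {x30} ∩ (A ∖ {x30}) = ∅, so x is NOT a limit point.
  x = x31: opens ∋ x are {x30, x31}, {x29, x30, x31}; each meets A ∖ {x31}, so x IS a limit point.
Collecting: A' = {x29, x31}.


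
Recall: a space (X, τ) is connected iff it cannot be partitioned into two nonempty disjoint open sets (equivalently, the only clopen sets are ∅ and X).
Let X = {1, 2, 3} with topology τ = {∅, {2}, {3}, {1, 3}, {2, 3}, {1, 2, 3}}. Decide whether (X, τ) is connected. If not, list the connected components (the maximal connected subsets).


(X, τ) is disconnected; components = [{2}, {1, 3}].

Find clopen sets (U ∈ τ with X ∖ U ∈ τ):
  U = ∅, X ∖ U = {1, 2, 3} — both open, so U is clopen.
  U = {2}, X ∖ U = {1, 3} — both open, so U is clopen.
  U = {1, 3}, X ∖ U = {2} — both open, so U is clopen.
  U = {1, 2, 3}, X ∖ U = ∅ — both open, so U is clopen.
Nontrivial clopen(s) exist: e.g. {2}. So (X, τ) is disconnected.
Compute connected components by grouping points that agree on all clopens:
  component: {2}
  component: {1, 3}


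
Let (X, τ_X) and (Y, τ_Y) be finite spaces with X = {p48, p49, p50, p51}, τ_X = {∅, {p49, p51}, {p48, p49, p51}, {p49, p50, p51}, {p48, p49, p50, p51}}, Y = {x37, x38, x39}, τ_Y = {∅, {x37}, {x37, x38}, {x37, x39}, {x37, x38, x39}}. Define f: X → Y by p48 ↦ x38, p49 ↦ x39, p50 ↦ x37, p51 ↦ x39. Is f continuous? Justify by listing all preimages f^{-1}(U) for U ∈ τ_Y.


f is NOT continuous.

Compute f^{-1}(U) for each U ∈ τ_Y:
  U = ∅: f^{-1}(U) = ∅ ∈ τ_X ✓.
  U = {x37}: f^{-1}(U) = {p50} ∉ τ_X ✗.
  U = {x37, x38}: f^{-1}(U) = {p48, p50} ∉ τ_X ✗.
  U = {x37, x39}: f^{-1}(U) = {p49, p50, p51} ∈ τ_X ✓.
  U = {x37, x38, x39}: f^{-1}(U) = {p48, p49, p50, p51} ∈ τ_X ✓.
Found U = {x37} with f^{-1}(U) = {p50} not in τ_X. Therefore f is NOT continuous.


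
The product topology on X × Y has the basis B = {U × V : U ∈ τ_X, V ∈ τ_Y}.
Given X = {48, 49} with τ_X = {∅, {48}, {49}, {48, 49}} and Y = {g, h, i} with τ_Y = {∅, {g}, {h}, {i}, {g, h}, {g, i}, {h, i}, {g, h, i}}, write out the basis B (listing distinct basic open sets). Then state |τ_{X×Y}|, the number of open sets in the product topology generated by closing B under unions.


Basis B = {∅ × ∅, {48} × {g}, {48} × {h}, {48} × {i}, {49} × {g}, {49} × {h}, {49} × {i}, {48} × {g, h}, {48} × {g, i}, {48, 49} × {g}, {48} × {h, i}, {48, 49} × {h}, {48, 49} × {i}, {49} × {g, h}, {49} × {g, i}, {49} × {h, i}, {48} × {g, h, i}, {49} × {g, h, i}, {48, 49} × {g, h}, {48, 49} × {g, i}, {48, 49} × {h, i}, {48, 49} × {g, h, i}}; |τ_{X×Y}| = 64.

Enumerate products U × V with U ∈ τ_X, V ∈ τ_Y (deduplicated):
  ∅ × ∅ = {} (∅)
  {48} × {g} = {(48,g)}
  {48} × {h} = {(48,h)}
  {48} × {i} = {(48,i)}
  {49} × {g} = {(49,g)}
  {49} × {h} = {(49,h)}
  {49} × {i} = {(49,i)}
  {48} × {g, h} = {(48,g), (48,h)}
  {48} × {g, i} = {(48,g), (48,i)}
  {48, 49} × {g} = {(48,g), (49,g)}
  {48} × {h, i} = {(48,h), (48,i)}
  {48, 49} × {h} = {(48,h), (49,h)}
  {48, 49} × {i} = {(48,i), (49,i)}
  {49} × {g, h} = {(49,g), (49,h)}
  {49} × {g, i} = {(49,g), (49,i)}
  {49} × {h, i} = {(49,h), (49,i)}
  {48} × {g, h, i} = {(48,g), (48,h), (48,i)}
  {49} × {g, h, i} = {(49,g), (49,h), (49,i)}
  {48, 49} × {g, h} = {(48,g), (48,h), (49,g), (49,h)}
  {48, 49} × {g, i} = {(48,g), (48,i), (49,g), (49,i)}
  {48, 49} × {h, i} = {(48,h), (48,i), (49,h), (49,i)}
  {48, 49} × {g, h, i} = {(48,g), (48,h), (48,i), (49,g), (49,h), (49,i)}
These 22 distinct sets form the basis B.
Close under arbitrary unions to get τ_{X×Y}; counting gives |τ_{X×Y}| = 64.


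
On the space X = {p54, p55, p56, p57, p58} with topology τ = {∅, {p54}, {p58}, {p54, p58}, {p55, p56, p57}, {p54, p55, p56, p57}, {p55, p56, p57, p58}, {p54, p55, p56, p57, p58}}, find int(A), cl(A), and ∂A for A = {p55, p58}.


int(A) = {p58}, cl(A) = {p55, p56, p57, p58}, ∂A = {p55, p56, p57}.

Closed sets in (X, τ) are complements of opens:
  closed(X, τ) = {∅, {p54}, {p58}, {p54, p58}, {p55, p56, p57}, {p54, p55, p56, p57}, {p55, p56, p57, p58}, {p54, p55, p56, p57, p58}}.
int(A) = ⋃ {U ∈ τ : U ⊆ A}. Opens contained in A: ∅, {p58}.
Taking the union of these: int(A) = {p58}.
cl(A) = ⋂ {C closed : A ⊆ C}. Closed sets containing A: {p55, p56, p57, p58}, {p54, p55, p56, p57, p58}.
Intersecting these: cl(A) = {p55, p56, p57, p58}.
∂A = cl(A) ∖ int(A) = {p55, p56, p57, p58} ∖ {p58} = {p55, p56, p57}.


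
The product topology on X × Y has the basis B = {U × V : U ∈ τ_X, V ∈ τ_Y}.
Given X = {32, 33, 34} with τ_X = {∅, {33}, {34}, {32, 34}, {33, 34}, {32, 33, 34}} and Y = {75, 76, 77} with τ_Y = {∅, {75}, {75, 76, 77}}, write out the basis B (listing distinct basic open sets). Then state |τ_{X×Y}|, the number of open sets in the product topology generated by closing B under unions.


Basis B = {∅ × ∅, {33} × {75}, {34} × {75}, {32, 34} × {75}, {33, 34} × {75}, {32, 33, 34} × {75}, {33} × {75, 76, 77}, {34} × {75, 76, 77}, {32, 34} × {75, 76, 77}, {33, 34} × {75, 76, 77}, {32, 33, 34} × {75, 76, 77}}; |τ_{X×Y}| = 18.

Enumerate products U × V with U ∈ τ_X, V ∈ τ_Y (deduplicated):
  ∅ × ∅ = {} (∅)
  {33} × {75} = {(33,75)}
  {34} × {75} = {(34,75)}
  {32, 34} × {75} = {(32,75), (34,75)}
  {33, 34} × {75} = {(33,75), (34,75)}
  {32, 33, 34} × {75} = {(32,75), (33,75), (34,75)}
  {33} × {75, 76, 77} = {(33,75), (33,76), (33,77)}
  {34} × {75, 76, 77} = {(34,75), (34,76), (34,77)}
  {32, 34} × {75, 76, 77} = {(32,75), (32,76), (32,77), (34,75), (34,76), (34,77)}
  {33, 34} × {75, 76, 77} = {(33,75), (33,76), (33,77), (34,75), (34,76), (34,77)}
  {32, 33, 34} × {75, 76, 77} = {(32,75), (32,76), (32,77), (33,75), (33,76), (33,77), (34,75), (34,76), (34,77)}
These 11 distinct sets form the basis B.
Close under arbitrary unions to get τ_{X×Y}; counting gives |τ_{X×Y}| = 18.


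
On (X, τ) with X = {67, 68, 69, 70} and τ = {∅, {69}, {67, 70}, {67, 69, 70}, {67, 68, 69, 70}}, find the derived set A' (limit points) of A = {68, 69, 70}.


A' = {67, 68}

For each x ∈ X, list the open sets U ∈ τ with x ∈ U, then check whether U ∩ (A ∖ {x}) ≠ ∅ for every such U.
  x = 67: opens ∋ x are {67, 70}, {67, 69, 70}, {67, 68, 69, 70}; each meets A ∖ {67}, so x IS a limit point.
  x = 68: opens ∋ x are {67, 68, 69, 70}; each meets A ∖ {68}, so x IS a limit point.
  x = 69: open {69} ∋ x has {69} ∩ (A ∖ {69}) = ∅, so x is NOT a limit point.
  x = 70: open {67, 70} ∋ x has {67, 70} ∩ (A ∖ {70}) = ∅, so x is NOT a limit point.
Collecting: A' = {67, 68}.


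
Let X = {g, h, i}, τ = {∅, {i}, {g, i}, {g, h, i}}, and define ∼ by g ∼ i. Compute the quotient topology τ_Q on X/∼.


X/∼ = {[g=i], [h]}; |τ_Q| = 3.

Equivalence classes: [g=i], [h].
Quotient map π: X → X/∼ sends g ↦ [g=i], h ↦ [h], i ↦ [g=i].
For each subset V ⊆ X/∼, compute π^{-1}(V) ⊆ X and check whether π^{-1}(V) ∈ τ. V is open in τ_Q iff π^{-1}(V) ∈ τ.
  V = {}: π^{-1}(V) = ∅ ∈ τ ✓.
  V = {[g=i]}: π^{-1}(V) = {g, i} ∈ τ ✓.
  V = {[h]}: π^{-1}(V) = {h} ∉ τ ✗.
  V = {[g=i], [h]}: π^{-1}(V) = {g, h, i} ∈ τ ✓.
Open sets in the quotient: τ_Q = {{}, {[g=i]}, {[g=i], [h]}} (3 elements).


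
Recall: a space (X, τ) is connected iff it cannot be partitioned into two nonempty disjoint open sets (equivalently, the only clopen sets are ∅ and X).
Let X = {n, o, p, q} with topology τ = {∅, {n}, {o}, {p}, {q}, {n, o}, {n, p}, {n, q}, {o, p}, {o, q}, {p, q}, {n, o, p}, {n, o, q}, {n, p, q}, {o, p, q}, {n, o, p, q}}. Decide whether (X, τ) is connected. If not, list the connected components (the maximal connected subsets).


(X, τ) is disconnected; components = [{n}, {o}, {p}, {q}].

Find clopen sets (U ∈ τ with X ∖ U ∈ τ):
  U = ∅, X ∖ U = {n, o, p, q} — both open, so U is clopen.
  U = {n}, X ∖ U = {o, p, q} — both open, so U is clopen.
  U = {o}, X ∖ U = {n, p, q} — both open, so U is clopen.
  U = {p}, X ∖ U = {n, o, q} — both open, so U is clopen.
  U = {q}, X ∖ U = {n, o, p} — both open, so U is clopen.
  U = {n, o}, X ∖ U = {p, q} — both open, so U is clopen.
  U = {n, p}, X ∖ U = {o, q} — both open, so U is clopen.
  U = {n, q}, X ∖ U = {o, p} — both open, so U is clopen.
  U = {o, p}, X ∖ U = {n, q} — both open, so U is clopen.
  U = {o, q}, X ∖ U = {n, p} — both open, so U is clopen.
  U = {p, q}, X ∖ U = {n, o} — both open, so U is clopen.
  U = {n, o, p}, X ∖ U = {q} — both open, so U is clopen.
  U = {n, o, q}, X ∖ U = {p} — both open, so U is clopen.
  U = {n, p, q}, X ∖ U = {o} — both open, so U is clopen.
  U = {o, p, q}, X ∖ U = {n} — both open, so U is clopen.
  U = {n, o, p, q}, X ∖ U = ∅ — both open, so U is clopen.
Nontrivial clopen(s) exist: e.g. {n, o}. So (X, τ) is disconnected.
Compute connected components by grouping points that agree on all clopens:
  component: {n}
  component: {o}
  component: {p}
  component: {q}


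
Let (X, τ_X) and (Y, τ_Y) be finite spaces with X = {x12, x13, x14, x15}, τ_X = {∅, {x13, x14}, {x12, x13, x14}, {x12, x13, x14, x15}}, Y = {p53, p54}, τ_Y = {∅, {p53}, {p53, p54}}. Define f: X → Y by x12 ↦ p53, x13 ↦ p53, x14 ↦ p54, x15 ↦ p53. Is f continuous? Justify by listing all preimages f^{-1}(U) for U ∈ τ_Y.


f is NOT continuous.

Compute f^{-1}(U) for each U ∈ τ_Y:
  U = ∅: f^{-1}(U) = ∅ ∈ τ_X ✓.
  U = {p53}: f^{-1}(U) = {x12, x13, x15} ∉ τ_X ✗.
  U = {p53, p54}: f^{-1}(U) = {x12, x13, x14, x15} ∈ τ_X ✓.
Found U = {p53} with f^{-1}(U) = {x12, x13, x15} not in τ_X. Therefore f is NOT continuous.


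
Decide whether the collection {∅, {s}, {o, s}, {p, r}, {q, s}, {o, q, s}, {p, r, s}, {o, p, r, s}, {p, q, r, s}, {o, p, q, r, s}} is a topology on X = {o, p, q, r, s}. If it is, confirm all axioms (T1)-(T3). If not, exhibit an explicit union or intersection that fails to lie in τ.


τ IS a topology on X.

Axiom (T1): ∅ ∈ τ? Yes; X ∈ τ? Yes.
Axiom (T2/T3): check pairwise unions and intersections of members of τ.
All pairwise intersections and unions checked — each lies in τ. Therefore τ satisfies (T1), (T2), (T3): it IS a topology on X.
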